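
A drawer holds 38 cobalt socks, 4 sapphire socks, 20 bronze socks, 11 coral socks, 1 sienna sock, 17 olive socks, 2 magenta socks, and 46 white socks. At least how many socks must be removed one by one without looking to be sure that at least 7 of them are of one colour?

The 8 colours are the holes; the socks drawn are the pigeons.
To avoid 7 of any one colour, the worst case takes at most 6 of each colour, or every sock of a colour that has fewer than 6.
That gives 6 + 4 + 6 + 6 + 1 + 6 + 2 + 6 = 37 socks with no colour reaching 7.
The next sock forces some colour to 7, so 37 + 1 = 38.

38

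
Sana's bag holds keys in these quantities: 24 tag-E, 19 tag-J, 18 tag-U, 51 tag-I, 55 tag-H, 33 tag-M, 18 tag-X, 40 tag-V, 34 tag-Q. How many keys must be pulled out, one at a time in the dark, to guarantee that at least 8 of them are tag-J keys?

281

In the worst case for collecting tag-J keys, every non-tag-J key comes out first.
There are 24 + 18 + 51 + 55 + 33 + 18 + 40 + 34 = 273 non-tag-J keys altogether.
After those, each further key must be tag-J, so 273 + 8 = 281 draws guarantee 8 tag-J keys.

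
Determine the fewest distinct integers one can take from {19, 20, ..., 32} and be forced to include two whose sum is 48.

Group the elements by complementary pair {x, 48−x}: {19,29}, {20,28}, {21,27}, …, giving 5 two-element pairs, the single value 24 (it cannot pair with itself since the integers are distinct), and 3 integers whose partner 48−x falls outside [19,32].
Pigeonhole: treating each of those 9 groups as a pigeonhole, one can pick one integer per group — 9 integers — with no two summing to 48.
The 10th integer lands in an occupied pair, forcing a sum of 48.

10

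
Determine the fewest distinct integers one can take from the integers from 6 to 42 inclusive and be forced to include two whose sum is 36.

26

Group the elements by complementary pair {x, 36−x}: {6,30}, {7,29}, {8,28}, …, giving 12 two-element pairs, the single value 18 (it cannot pair with itself since the integers are distinct), and 12 integers whose partner 36−x falls outside [6,42].
Treating each of those 25 groups as a pigeonhole, one can pick one integer per group — 25 integers — with no two summing to 36.
The 26th integer lands in an occupied pair, forcing a sum of 36.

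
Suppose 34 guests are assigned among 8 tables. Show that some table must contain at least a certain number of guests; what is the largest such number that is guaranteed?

5

The 8 tables are the holes and the 34 guests are the pigeons.
If every table held at most 4 guests, the total would be at most 8 × 4 = 32, which is less than 34.
So some table holds at least ⌈34/8⌉ = 5 guests.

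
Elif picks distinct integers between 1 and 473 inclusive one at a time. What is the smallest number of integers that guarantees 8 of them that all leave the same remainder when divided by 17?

120

The 17 residue classes mod 17 are the pigeonholes.
With 119 integers one could put 7 in each residue class and have no class reach 8.
The 120th integer pushes some class to 8, so 17·7 + 1 = 120.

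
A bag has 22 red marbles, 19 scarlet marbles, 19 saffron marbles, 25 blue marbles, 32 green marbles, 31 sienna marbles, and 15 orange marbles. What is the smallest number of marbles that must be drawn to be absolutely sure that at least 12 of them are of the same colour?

An adversary could hand out at most 11 marbles per colour: 11 + 11 + 11 + 11 + 11 + 11 + 11 = 77 marbles and still no colour has 12.
By pigeonhole, one more marble lands in a colour already at 11, so 78 draws are enough and 77 are not.

78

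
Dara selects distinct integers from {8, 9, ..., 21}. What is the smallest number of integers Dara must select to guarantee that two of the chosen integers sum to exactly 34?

11

Two chosen integers sum to 34 exactly when both halves of some pair {x, 34−x} with 13 ≤ x ≤ 34−x ≤ 21 are chosen — 4 such pairs.
The remaining 6 elements (those with no distinct partner in range) can never complete a 34-sum, so the worst case takes all of them and one from each pair: 6 + 4 = 10.
By the pigeonhole principle, the 11th integer has to be the second member of some pair, so 10 + 1 = 11.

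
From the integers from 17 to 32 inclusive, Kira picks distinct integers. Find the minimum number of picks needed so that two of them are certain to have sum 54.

Group the elements by complementary pair {x, 54−x}: {22,32}, {23,31}, {24,30}, …, giving 5 two-element pairs, the single value 27 (it cannot pair with itself since the integers are distinct), and 5 integers whose partner 54−x falls outside [17,32].
Treating each of those 11 groups as a pigeonhole, one can pick one integer per group — 11 integers — with no two summing to 54.
The 12th integer lands in an occupied pair, forcing a sum of 54.

12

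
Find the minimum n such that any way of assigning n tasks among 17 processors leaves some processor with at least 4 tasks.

With 51 tasks one could put exactly 3 in each of the 17 processors, and no processor would reach 4.
Pigeonhole: one more task must land in a processor that already has 3, giving it 4.
So 17 × 3 + 1 = 52 tasks are required.

52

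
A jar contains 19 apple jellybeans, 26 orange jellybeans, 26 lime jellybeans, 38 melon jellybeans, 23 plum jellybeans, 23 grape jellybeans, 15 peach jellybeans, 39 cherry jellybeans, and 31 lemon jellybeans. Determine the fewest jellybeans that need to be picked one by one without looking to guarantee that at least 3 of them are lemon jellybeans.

212

In the worst case for collecting lemon jellybeans, every non-lemon jellybean comes out first.
There are 19 + 26 + 26 + 38 + 23 + 23 + 15 + 39 = 209 non-lemon jellybeans altogether.
After those, each further jellybean must be lemon, so 209 + 3 = 212 draws guarantee 3 lemon jellybeans.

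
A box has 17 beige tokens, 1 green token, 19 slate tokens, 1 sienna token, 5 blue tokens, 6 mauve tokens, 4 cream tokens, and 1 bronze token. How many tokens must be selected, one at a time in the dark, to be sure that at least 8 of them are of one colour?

An adversary could hand out at most 7 tokens per colour (6 colours run out sooner): 7 + 1 + 7 + 1 + 5 + 6 + 4 + 1 = 32 tokens and still no colour has 8.
One more token lands in a colour already at 7, so 33 draws are enough and 32 are not.

33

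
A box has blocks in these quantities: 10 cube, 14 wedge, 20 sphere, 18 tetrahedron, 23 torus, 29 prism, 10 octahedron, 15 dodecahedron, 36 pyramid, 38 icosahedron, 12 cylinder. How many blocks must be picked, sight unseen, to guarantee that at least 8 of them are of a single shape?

78

By the pigeonhole principle, put each drawn block into a box by shape. The largest draw with every box below 8 takes min(count, 7) from each shape.
Σ min(cᵢ, 7) = 7 + 7 + 7 + 7 + 7 + 7 + 7 + 7 + 7 + 7 + 7 = 77.
Draw number 77 + 1 = 78 must push one box to 8.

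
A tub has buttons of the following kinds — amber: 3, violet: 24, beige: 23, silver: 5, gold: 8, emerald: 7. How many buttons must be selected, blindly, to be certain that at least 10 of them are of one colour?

42

An adversary could hand out at most 9 buttons per colour (4 colours run out sooner): 3 + 9 + 9 + 5 + 8 + 7 = 41 buttons and still no colour has 10.
Pigeonhole: one more button lands in a colour already at 9, so 42 draws are enough and 41 are not.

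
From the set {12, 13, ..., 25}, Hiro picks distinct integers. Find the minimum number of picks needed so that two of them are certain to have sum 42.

Group the elements by complementary pair {x, 42−x}: {17,25}, {18,24}, {19,23}, …, giving 4 two-element pairs; the single value 21 (it cannot pair with itself since the integers are distinct); and 5 integers whose partner 42−x falls outside [12,25].
Treating each of those 10 groups as a pigeonhole, one can pick one integer per group — 10 integers — with no two summing to 42.
The 11th integer lands in an occupied pair, forcing a sum of 42.

11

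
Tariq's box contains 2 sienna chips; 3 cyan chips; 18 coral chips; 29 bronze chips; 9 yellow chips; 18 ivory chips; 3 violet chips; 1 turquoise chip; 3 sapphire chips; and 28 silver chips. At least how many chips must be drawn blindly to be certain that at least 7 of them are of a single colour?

Put each drawn chip into a box by colour. The largest draw with every box below 7 takes min(count, 6) from each colour; colours with fewer than 6 contribute all they have.
Σ min(cᵢ, 6) = 2 + 3 + 6 + 6 + 6 + 6 + 3 + 1 + 3 + 6 = 42.
Draw number 42 + 1 = 43 must push one box to 7.

43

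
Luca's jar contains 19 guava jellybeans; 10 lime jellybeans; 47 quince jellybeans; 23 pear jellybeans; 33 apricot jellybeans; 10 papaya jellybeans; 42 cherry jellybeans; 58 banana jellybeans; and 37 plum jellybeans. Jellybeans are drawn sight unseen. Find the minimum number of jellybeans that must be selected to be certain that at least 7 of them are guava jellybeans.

267

In the worst case for collecting guava jellybeans, every non-guava jellybean comes out first.
There are 10 + 47 + 23 + 33 + 10 + 42 + 58 + 37 = 260 non-guava jellybeans altogether.
After those, each further jellybean must be guava, so 260 + 7 = 267 draws guarantee 7 guava jellybeans.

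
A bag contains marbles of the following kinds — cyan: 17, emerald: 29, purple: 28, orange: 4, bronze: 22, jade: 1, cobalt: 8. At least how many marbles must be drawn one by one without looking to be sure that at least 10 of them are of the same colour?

50

By the pigeonhole principle, the 7 colours are the holes; the marbles drawn are the pigeons.
To avoid 10 of any one colour, the worst case takes at most 9 of each colour, or every marble of a colour that has fewer than 9.
That gives 9 + 9 + 9 + 4 + 9 + 1 + 8 = 49 marbles with no colour reaching 10.
The next marble forces some colour to 10, so 49 + 1 = 50.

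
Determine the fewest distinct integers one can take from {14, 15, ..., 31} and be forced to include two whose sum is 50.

13

Two chosen integers sum to 50 exactly when both halves of some pair {x, 50−x} with 19 ≤ x ≤ 50−x ≤ 31 are chosen — 6 such pairs.
The remaining 6 elements (those with no distinct partner in range) can never complete a 50-sum, so the worst case takes all of them and one from each pair: 6 + 6 = 12.
The 13th integer has to be the second member of some pair, so 12 + 1 = 13.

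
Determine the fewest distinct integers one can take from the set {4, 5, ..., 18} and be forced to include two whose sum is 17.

11

Two chosen integers sum to 17 exactly when both halves of some pair {x, 17−x} with 4 ≤ x ≤ 17−x ≤ 13 are chosen — 5 such pairs.
The remaining 5 elements (those with no distinct partner in range) can never complete a 17-sum, so the worst case takes all of them and one from each pair: 5 + 5 = 10.
Pigeonhole: the 11th integer has to be the second member of some pair, so 10 + 1 = 11.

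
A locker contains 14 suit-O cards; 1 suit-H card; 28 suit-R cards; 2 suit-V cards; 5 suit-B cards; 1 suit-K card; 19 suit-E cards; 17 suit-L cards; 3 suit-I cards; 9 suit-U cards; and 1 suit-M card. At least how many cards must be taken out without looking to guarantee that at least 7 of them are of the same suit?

Put each drawn card into a box by suit. The largest draw with every box below 7 takes min(count, 6) from each suit; suits with fewer than 6 contribute all they have.
Σ min(cᵢ, 6) = 6 + 1 + 6 + 2 + 5 + 1 + 6 + 6 + 3 + 6 + 1 = 43.
Draw number 43 + 1 = 44 must push one box to 7.

44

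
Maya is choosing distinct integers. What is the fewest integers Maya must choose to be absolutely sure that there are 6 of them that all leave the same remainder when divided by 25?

By pigeonhole, the 25 residue classes mod 25 are the pigeonholes.
With 125 integers one could put 5 in each residue class and have no class reach 6.
The 126th integer pushes some class to 6, so 25·5 + 1 = 126.

126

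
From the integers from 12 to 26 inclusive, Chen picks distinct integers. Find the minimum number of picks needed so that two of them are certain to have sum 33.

11

Group the elements by complementary pair {x, 33−x}: {12,21}, {13,20}, {14,19}, …, giving 5 two-element pairs and 5 integers whose partner 33−x falls outside [12,26].
By the pigeonhole principle, treating each of those 10 groups as a pigeonhole, one can pick one integer per group — 10 integers — with no two summing to 33.
The 11th integer lands in an occupied pair, forcing a sum of 33.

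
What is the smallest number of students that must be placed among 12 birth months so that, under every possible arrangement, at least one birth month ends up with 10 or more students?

With 108 students one could put exactly 9 in each of the 12 birth months, and no birth month would reach 10.
One more student must land in a birth month that already has 9, giving it 10.
So 12 × 9 + 1 = 109 students are required.

109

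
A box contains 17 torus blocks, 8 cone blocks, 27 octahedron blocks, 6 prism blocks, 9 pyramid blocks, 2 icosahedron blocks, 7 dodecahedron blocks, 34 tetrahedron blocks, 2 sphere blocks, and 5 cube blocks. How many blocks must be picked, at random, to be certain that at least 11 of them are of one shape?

70

An adversary could hand out at most 10 blocks per shape (7 shapes run out sooner): 10 + 8 + 10 + 6 + 9 + 2 + 7 + 10 + 2 + 5 = 69 blocks and still no shape has 11.
One more block lands in a shape already at 10, so 70 draws are enough and 69 are not.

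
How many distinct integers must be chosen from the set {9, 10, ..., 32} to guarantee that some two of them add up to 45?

15

A set avoiding the sum 45 can contain at most one of each pair {x, 45−x}, plus the 4 elements whose complement lies outside the range.
The integers 9, …, 22 (14 of them) are such a set: any two sum to at least 9+10 = 19 and at most 21+22 = 43 < 45.
Any 15th integer completes one of the 10 pairs, so 15 choices force a sum of 45.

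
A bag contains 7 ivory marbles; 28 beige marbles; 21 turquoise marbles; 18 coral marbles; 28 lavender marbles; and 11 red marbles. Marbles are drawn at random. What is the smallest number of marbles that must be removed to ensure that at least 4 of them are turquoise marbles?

In the worst case for collecting turquoise marbles, every non-turquoise marble comes out first.
There are 7 + 28 + 18 + 28 + 11 = 92 non-turquoise marbles altogether.
After those, each further marble must be turquoise, so 92 + 4 = 96 draws guarantee 4 turquoise marbles.

96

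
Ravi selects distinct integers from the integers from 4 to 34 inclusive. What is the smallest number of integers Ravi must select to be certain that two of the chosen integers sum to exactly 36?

Group the elements by complementary pair {x, 36−x}: {4,32}, {5,31}, {6,30}, …, giving 14 two-element pairs, the single value 18 (it cannot pair with itself since the integers are distinct), and 2 integers whose partner 36−x falls outside [4,34].
Treating each of those 17 groups as a pigeonhole, one can pick one integer per group — 17 integers — with no two summing to 36.
The 18th integer lands in an occupied pair, forcing a sum of 36.

18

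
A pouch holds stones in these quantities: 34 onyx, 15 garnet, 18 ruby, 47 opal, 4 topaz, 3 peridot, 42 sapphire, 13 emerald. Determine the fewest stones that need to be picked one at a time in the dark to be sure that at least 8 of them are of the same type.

50

An adversary could hand out at most 7 stones per type (topaz, peridot run out sooner): 7 + 7 + 7 + 7 + 4 + 3 + 7 + 7 = 49 stones and still no type has 8.
One more stone lands in a type already at 7, so 50 draws are enough and 49 are not.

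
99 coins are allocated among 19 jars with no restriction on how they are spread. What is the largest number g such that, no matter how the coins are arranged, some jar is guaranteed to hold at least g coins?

6

The 19 jars are the holes and the 99 coins are the pigeons.
If every jar held at most 5 coins, the total would be at most 19 × 5 = 95, which is less than 99.
So some jar holds at least ⌈99/19⌉ = 6 coins.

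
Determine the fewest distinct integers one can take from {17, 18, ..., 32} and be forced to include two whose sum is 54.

12

Two chosen integers sum to 54 exactly when both halves of some pair {x, 54−x} with 22 ≤ x ≤ 54−x ≤ 32 are chosen — 5 such pairs.
The remaining 6 elements (those with no distinct partner in range) can never complete a 54-sum, so the worst case takes all of them and one from each pair: 6 + 5 = 11.
By the pigeonhole principle, the 12th integer has to be the second member of some pair, so 11 + 1 = 12.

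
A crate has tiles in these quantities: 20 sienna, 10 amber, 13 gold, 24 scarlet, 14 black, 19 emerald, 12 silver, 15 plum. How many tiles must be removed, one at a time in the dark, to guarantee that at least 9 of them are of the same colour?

65

The 8 colours are the holes; the tiles drawn are the pigeons.
To avoid 9 of any one colour, the worst case takes at most 8 of each colour.
That gives 8 + 8 + 8 + 8 + 8 + 8 + 8 + 8 = 64 tiles with no colour reaching 9.
The next tile forces some colour to 9, so 64 + 1 = 65.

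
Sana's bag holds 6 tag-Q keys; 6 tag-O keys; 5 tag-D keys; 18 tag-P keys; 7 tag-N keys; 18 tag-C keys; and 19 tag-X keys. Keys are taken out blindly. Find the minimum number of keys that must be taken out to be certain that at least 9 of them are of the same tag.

49

Put each drawn key into a box by tag. The largest draw with every box below 9 takes min(count, 8) from each tag; tags with fewer than 8 contribute all they have.
Σ min(cᵢ, 8) = 6 + 6 + 5 + 8 + 7 + 8 + 8 = 48.
Draw number 48 + 1 = 49 must push one box to 9.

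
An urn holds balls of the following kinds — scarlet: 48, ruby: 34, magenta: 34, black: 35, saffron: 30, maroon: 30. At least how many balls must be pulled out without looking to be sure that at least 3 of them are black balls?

In the worst case for collecting black balls, every non-black ball comes out first.
There are 48 + 34 + 34 + 30 + 30 = 176 non-black balls altogether.
After those, each further ball must be black, so 176 + 3 = 179 draws guarantee 3 black balls.

179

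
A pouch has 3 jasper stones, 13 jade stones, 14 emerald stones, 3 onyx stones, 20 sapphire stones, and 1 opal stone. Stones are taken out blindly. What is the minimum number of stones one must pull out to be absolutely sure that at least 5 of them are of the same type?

20

The 6 types are the holes; the stones drawn are the pigeons.
To avoid 5 of any one type, the worst case takes at most 4 of each type, or every stone of a type that has fewer than 4.
That gives 3 + 4 + 4 + 3 + 4 + 1 = 19 stones with no type reaching 5.
The next stone forces some type to 5, so 19 + 1 = 20.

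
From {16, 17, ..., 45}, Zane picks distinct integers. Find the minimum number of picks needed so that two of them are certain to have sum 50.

Two chosen integers sum to 50 exactly when both halves of some pair {x, 50−x} with 16 ≤ x ≤ 50−x ≤ 34 are chosen — 9 such pairs.
The remaining 12 elements (those with no distinct partner in range) can never complete a 50-sum, so the worst case takes all of them and one from each pair: 12 + 9 = 21.
The 22nd integer has to be the second member of some pair, so 21 + 1 = 22.

22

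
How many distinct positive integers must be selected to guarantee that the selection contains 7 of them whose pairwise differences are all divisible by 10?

61

Integers whose pairwise differences are multiples of 10 are exactly those sharing a remainder mod 10. The 10 residue classes mod 10 are the pigeonholes.
With 60 integers one could put 6 in each residue class and have no class reach 7.
The 61st integer pushes some class to 7, so 10·6 + 1 = 61.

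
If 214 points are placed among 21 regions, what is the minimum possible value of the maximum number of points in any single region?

11

The 21 regions are the holes and the 214 points are the pigeons.
If every region held at most 10 points, the total would be at most 21 × 10 = 210, which is less than 214.
So some region holds at least ⌈214/21⌉ = 11 points.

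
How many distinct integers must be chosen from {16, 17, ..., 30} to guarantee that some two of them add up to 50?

A set avoiding the sum 50 can contain at most one of each pair {x, 50−x}, plus the 5 elements whose complement lies outside the range or equal to its own complement.
The integers 16, …, 25 (10 of them) are such a set: any two sum to at least 16+17 = 33 and at most 24+25 = 49 < 50.
By pigeonhole, any 11th integer completes one of the 5 pairs, so 11 choices force a sum of 50.

11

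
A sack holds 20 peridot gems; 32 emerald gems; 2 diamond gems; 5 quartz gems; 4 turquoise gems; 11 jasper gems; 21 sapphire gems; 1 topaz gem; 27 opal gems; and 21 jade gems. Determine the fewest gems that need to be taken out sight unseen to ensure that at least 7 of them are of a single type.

An adversary could hand out at most 6 gems per type (4 types run out sooner): 6 + 6 + 2 + 5 + 4 + 6 + 6 + 1 + 6 + 6 = 48 gems and still no type has 7.
By pigeonhole, one more gem lands in a type already at 6, so 49 draws are enough and 48 are not.

49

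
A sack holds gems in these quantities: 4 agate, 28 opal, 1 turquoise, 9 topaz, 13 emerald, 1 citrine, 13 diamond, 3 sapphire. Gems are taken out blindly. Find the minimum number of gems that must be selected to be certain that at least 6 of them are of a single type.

Put each drawn gem into a box by type. The largest draw with every box below 6 takes min(count, 5) from each type; types with fewer than 5 contribute all they have.
Σ min(cᵢ, 5) = 4 + 5 + 1 + 5 + 5 + 1 + 5 + 3 = 29.
Draw number 29 + 1 = 30 must push one box to 6.

30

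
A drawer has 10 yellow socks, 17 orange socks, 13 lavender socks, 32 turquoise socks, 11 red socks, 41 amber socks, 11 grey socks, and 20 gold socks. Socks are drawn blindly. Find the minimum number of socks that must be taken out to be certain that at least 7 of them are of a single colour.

49

An adversary could hand out at most 6 socks per colour: 6 + 6 + 6 + 6 + 6 + 6 + 6 + 6 = 48 socks and still no colour has 7.
One more sock lands in a colour already at 6, so 49 draws are enough and 48 are not.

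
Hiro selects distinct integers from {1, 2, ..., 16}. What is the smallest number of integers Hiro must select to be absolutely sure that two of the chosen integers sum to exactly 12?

12

Two chosen integers sum to 12 exactly when both halves of some pair {x, 12−x} with 1 ≤ x ≤ 12−x ≤ 11 are chosen — 5 such pairs.
The remaining 6 elements (those with no distinct partner in range) can never complete a 12-sum, so the worst case takes all of them and one from each pair: 6 + 5 = 11.
The 12th integer has to be the second member of some pair, so 11 + 1 = 12.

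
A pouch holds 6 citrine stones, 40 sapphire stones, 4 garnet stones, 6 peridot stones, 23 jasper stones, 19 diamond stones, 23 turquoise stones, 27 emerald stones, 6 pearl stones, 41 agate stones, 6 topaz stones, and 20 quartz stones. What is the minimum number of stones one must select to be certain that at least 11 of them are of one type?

An adversary could hand out at most 10 stones per type (5 types run out sooner): 6 + 10 + 4 + 6 + 10 + 10 + 10 + 10 + 6 + 10 + 6 + 10 = 98 stones and still no type has 11.
One more stone lands in a type already at 10, so 99 draws are enough and 98 are not.

99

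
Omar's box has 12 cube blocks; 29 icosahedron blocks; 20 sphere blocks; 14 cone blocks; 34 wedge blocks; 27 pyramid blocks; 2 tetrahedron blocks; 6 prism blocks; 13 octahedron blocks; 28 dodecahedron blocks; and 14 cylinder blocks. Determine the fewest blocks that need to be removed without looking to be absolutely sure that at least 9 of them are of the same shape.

81

By the pigeonhole principle, put each drawn block into a box by shape. The largest draw with every box below 9 takes min(count, 8) from each shape; shapes with fewer than 8 contribute all they have.
Σ min(cᵢ, 8) = 8 + 8 + 8 + 8 + 8 + 8 + 2 + 6 + 8 + 8 + 8 = 80.
Draw number 80 + 1 = 81 must push one box to 9.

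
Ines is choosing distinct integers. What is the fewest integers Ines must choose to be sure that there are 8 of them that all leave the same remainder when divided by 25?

176

Pigeonhole: the 25 residue classes mod 25 are the pigeonholes.
With 175 integers one could put 7 in each residue class and have no class reach 8.
The 176th integer pushes some class to 8, so 25·7 + 1 = 176.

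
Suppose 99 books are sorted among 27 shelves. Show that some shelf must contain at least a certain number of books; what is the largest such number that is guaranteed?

4

The 27 shelves are the holes and the 99 books are the pigeons.
If every shelf held at most 3 books, the total would be at most 27 × 3 = 81, which is less than 99.
So some shelf holds at least ⌈99/27⌉ = 4 books.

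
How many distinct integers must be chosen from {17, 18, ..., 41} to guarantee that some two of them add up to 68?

19

A set avoiding the sum 68 can contain at most one of each pair {x, 68−x}, plus the 11 elements whose complement lies outside the range or equal to its own complement.
The integers 17, …, 34 (18 of them) are such a set: any two sum to at least 17+18 = 35 and at most 33+34 = 67 < 68.
By pigeonhole, any 19th integer completes one of the 7 pairs, so 19 choices force a sum of 68.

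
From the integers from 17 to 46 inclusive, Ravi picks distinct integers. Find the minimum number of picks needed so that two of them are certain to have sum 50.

A set avoiding the sum 50 can contain at most one of each pair {x, 50−x}, plus the 14 elements whose complement lies outside the range or equal to its own complement.
The integers 25, …, 46 (22 of them) are such a set: any two sum to at least 25+26 = 51 > 50.
By pigeonhole, any 23rd integer completes one of the 8 pairs, so 23 choices force a sum of 50.

23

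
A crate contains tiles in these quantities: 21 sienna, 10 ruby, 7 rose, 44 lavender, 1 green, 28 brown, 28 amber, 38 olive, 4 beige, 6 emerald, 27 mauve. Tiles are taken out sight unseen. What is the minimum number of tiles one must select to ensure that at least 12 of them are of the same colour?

An adversary could hand out at most 11 tiles per colour (5 colours run out sooner): 11 + 10 + 7 + 11 + 1 + 11 + 11 + 11 + 4 + 6 + 11 = 94 tiles and still no colour has 12.
One more tile lands in a colour already at 11, so 95 draws are enough and 94 are not.

95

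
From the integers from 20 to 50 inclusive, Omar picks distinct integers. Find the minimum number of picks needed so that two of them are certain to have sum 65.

19

Group the elements by complementary pair {x, 65−x}: {20,45}, {21,44}, {22,43}, …, giving 13 two-element pairs and 5 integers whose partner 65−x falls outside [20,50].
Treating each of those 18 groups as a pigeonhole, one can pick one integer per group — 18 integers — with no two summing to 65.
The 19th integer lands in an occupied pair, forcing a sum of 65.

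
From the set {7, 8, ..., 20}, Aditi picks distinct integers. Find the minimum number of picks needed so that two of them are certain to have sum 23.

10

Group the elements by complementary pair {x, 23−x}: {7,16}, {8,15}, {9,14}, …, giving 5 two-element pairs and 4 integers whose partner 23−x falls outside [7,20].
Treating each of those 9 groups as a pigeonhole, one can pick one integer per group — 9 integers — with no two summing to 23.
The 10th integer lands in an occupied pair, forcing a sum of 23.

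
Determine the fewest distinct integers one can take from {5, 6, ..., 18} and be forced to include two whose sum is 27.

Group the elements by complementary pair {x, 27−x}: {9,18}, {10,17}, {11,16}, …, giving 5 two-element pairs and 4 integers whose partner 27−x falls outside [5,18].
Treating each of those 9 groups as a pigeonhole, one can pick one integer per group — 9 integers — with no two summing to 27.
The 10th integer lands in an occupied pair, forcing a sum of 27.

10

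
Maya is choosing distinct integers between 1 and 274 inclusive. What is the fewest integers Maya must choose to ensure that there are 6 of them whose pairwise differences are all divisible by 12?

61

Integers whose pairwise differences are multiples of 12 are exactly those sharing a remainder mod 12. Pigeonhole: the 12 residue classes mod 12 are the pigeonholes.
With 60 integers one could put 5 in each residue class and have no class reach 6.
The 61st integer pushes some class to 6, so 12·5 + 1 = 61.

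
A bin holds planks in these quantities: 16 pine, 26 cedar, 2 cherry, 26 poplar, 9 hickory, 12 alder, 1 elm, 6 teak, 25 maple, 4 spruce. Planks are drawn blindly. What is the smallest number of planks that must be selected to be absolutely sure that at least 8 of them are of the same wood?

56

An adversary could hand out at most 7 planks per wood (4 woods run out sooner): 7 + 7 + 2 + 7 + 7 + 7 + 1 + 6 + 7 + 4 = 55 planks and still no wood has 8.
By the pigeonhole principle, one more plank lands in a wood already at 7, so 56 draws are enough and 55 are not.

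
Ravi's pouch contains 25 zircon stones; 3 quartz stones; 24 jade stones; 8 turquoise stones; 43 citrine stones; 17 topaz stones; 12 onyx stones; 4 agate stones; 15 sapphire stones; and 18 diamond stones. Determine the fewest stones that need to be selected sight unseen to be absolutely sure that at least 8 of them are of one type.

The 10 types are the holes; the stones drawn are the pigeons.
To avoid 8 of any one type, the worst case takes at most 7 of each type, or every stone of a type that has fewer than 7.
That gives 7 + 3 + 7 + 7 + 7 + 7 + 7 + 4 + 7 + 7 = 63 stones with no type reaching 8.
The next stone forces some type to 8, so 63 + 1 = 64.

64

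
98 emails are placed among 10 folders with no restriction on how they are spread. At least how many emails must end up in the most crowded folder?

By the pigeonhole principle, the 10 folders are the holes and the 98 emails are the pigeons.
If every folder held at most 9 emails, the total would be at most 10 × 9 = 90, which is less than 98.
So some folder holds at least ⌈98/10⌉ = 10 emails.

10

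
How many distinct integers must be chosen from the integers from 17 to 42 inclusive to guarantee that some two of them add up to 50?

Two chosen integers sum to 50 exactly when both halves of some pair {x, 50−x} with 17 ≤ x ≤ 50−x ≤ 33 are chosen — 8 such pairs.
The remaining 10 elements (those with no distinct partner in range) can never complete a 50-sum, so the worst case takes all of them and one from each pair: 10 + 8 = 18.
The 19th integer has to be the second member of some pair, so 18 + 1 = 19.

19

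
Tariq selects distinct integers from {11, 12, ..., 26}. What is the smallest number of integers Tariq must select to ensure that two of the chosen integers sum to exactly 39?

10

Group the elements by complementary pair {x, 39−x}: {13,26}, {14,25}, {15,24}, …, giving 7 two-element pairs and 2 integers whose partner 39−x falls outside [11,26].
Treating each of those 9 groups as a pigeonhole, one can pick one integer per group — 9 integers — with no two summing to 39.
The 10th integer lands in an occupied pair, forcing a sum of 39.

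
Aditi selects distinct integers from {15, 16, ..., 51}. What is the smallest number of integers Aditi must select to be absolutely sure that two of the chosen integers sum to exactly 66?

Group the elements by complementary pair {x, 66−x}: {15,51}, {16,50}, {17,49}, …, giving 18 two-element pairs and the single value 33 (it cannot pair with itself since the integers are distinct).
By the pigeonhole principle, treating each of those 19 groups as a pigeonhole, one can pick one integer per group — 19 integers — with no two summing to 66.
The 20th integer lands in an occupied pair, forcing a sum of 66.

20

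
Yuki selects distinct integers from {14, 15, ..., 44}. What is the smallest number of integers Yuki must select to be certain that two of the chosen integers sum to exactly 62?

Two chosen integers sum to 62 exactly when both halves of some pair {x, 62−x} with 18 ≤ x ≤ 62−x ≤ 44 are chosen — 13 such pairs.
The remaining 5 elements (those with no distinct partner in range) can never complete a 62-sum, so the worst case takes all of them and one from each pair: 5 + 13 = 18.
The 19th integer has to be the second member of some pair, so 18 + 1 = 19.

19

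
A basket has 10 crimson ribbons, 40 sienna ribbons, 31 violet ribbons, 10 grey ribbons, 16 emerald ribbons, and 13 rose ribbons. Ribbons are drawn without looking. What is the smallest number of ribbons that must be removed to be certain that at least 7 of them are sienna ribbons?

87

In the worst case for collecting sienna ribbons, every non-sienna ribbon comes out first.
There are 10 + 31 + 10 + 16 + 13 = 80 non-sienna ribbons altogether.
After those, each further ribbon must be sienna, so 80 + 7 = 87 draws guarantee 7 sienna ribbons.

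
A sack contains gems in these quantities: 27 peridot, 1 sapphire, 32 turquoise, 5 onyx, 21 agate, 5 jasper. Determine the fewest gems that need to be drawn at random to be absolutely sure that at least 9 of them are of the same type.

The 6 types are the holes; the gems drawn are the pigeons.
To avoid 9 of any one type, the worst case takes at most 8 of each type, or every gem of a type that has fewer than 8.
That gives 8 + 1 + 8 + 5 + 8 + 5 = 35 gems with no type reaching 9.
The next gem forces some type to 9, so 35 + 1 = 36.

36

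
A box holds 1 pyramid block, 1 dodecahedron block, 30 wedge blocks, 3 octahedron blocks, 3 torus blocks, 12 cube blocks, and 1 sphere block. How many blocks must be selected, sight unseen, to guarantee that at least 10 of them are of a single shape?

By pigeonhole, the 7 shapes are the holes; the blocks drawn are the pigeons.
To avoid 10 of any one shape, the worst case takes at most 9 of each shape, or every block of a shape that has fewer than 9.
That gives 1 + 1 + 9 + 3 + 3 + 9 + 1 = 27 blocks with no shape reaching 10.
The next block forces some shape to 10, so 27 + 1 = 28.

28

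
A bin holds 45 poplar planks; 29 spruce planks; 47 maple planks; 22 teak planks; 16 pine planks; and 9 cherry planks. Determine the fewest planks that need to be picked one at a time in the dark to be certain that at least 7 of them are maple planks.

In the worst case for collecting maple planks, every non-maple plank comes out first.
There are 45 + 29 + 22 + 16 + 9 = 121 non-maple planks altogether.
After those, each further plank must be maple, so 121 + 7 = 128 draws guarantee 7 maple planks.

128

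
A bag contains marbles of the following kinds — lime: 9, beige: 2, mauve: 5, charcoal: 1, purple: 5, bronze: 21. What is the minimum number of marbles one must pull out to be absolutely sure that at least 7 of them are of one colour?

By pigeonhole, the 6 colours are the holes; the marbles drawn are the pigeons.
To avoid 7 of any one colour, the worst case takes at most 6 of each colour, or every marble of a colour that has fewer than 6.
That gives 6 + 2 + 5 + 1 + 5 + 6 = 25 marbles with no colour reaching 7.
The next marble forces some colour to 7, so 25 + 1 = 26.

26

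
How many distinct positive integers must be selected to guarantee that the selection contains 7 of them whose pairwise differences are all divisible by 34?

Integers whose pairwise differences are multiples of 34 are exactly those sharing a remainder mod 34. The 34 residue classes mod 34 are the pigeonholes.
With 204 integers one could put 6 in each residue class and have no class reach 7.
The 205th integer pushes some class to 7, so 34·6 + 1 = 205.

205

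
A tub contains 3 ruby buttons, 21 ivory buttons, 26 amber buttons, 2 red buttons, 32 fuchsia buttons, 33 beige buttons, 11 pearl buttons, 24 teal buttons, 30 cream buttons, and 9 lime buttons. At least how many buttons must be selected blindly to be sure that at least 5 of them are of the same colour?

38

The 10 colours are the holes; the buttons drawn are the pigeons.
To avoid 5 of any one colour, the worst case takes at most 4 of each colour, or every button of a colour that has fewer than 4.
That gives 3 + 4 + 4 + 2 + 4 + 4 + 4 + 4 + 4 + 4 = 37 buttons with no colour reaching 5.
The next button forces some colour to 5, so 37 + 1 = 38.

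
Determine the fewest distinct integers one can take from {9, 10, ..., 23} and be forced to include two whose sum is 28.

Group the elements by complementary pair {x, 28−x}: {9,19}, {10,18}, {11,17}, …, giving 5 two-element pairs, the single value 14 (it cannot pair with itself since the integers are distinct), and 4 integers whose partner 28−x falls outside [9,23].
Treating each of those 10 groups as a pigeonhole, one can pick one integer per group — 10 integers — with no two summing to 28.
The 11th integer lands in an occupied pair, forcing a sum of 28.

11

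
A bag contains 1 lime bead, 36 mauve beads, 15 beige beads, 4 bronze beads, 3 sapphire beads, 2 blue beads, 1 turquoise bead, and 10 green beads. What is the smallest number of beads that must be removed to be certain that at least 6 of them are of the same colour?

27

Pigeonhole: put each drawn bead into a box by colour. The largest draw with every box below 6 takes min(count, 5) from each colour; colours with fewer than 5 contribute all they have.
Σ min(cᵢ, 5) = 1 + 5 + 5 + 4 + 3 + 2 + 1 + 5 = 26.
Draw number 26 + 1 = 27 must push one box to 6.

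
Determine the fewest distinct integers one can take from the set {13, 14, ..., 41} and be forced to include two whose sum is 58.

18

A set avoiding the sum 58 can contain at most one of each pair {x, 58−x}, plus the 5 elements whose complement lies outside the range or equal to its own complement.
The integers 13, …, 29 (17 of them) are such a set: any two sum to at least 13+14 = 27 and at most 28+29 = 57 < 58.
By pigeonhole, any 18th integer completes one of the 12 pairs, so 18 choices force a sum of 58.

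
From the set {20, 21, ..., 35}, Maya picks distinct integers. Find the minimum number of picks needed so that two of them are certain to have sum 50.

12

A set avoiding the sum 50 can contain at most one of each pair {x, 50−x}, plus the 6 elements whose complement lies outside the range or equal to its own complement.
The integers 25, …, 35 (11 of them) are such a set: any two sum to at least 25+26 = 51 > 50.
By the pigeonhole principle, any 12th integer completes one of the 5 pairs, so 12 choices force a sum of 50.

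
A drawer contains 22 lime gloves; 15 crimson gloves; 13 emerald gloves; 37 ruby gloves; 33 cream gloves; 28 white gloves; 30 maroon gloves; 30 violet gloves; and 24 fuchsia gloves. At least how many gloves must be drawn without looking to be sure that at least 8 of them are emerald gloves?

In the worst case for collecting emerald gloves, every non-emerald glove comes out first.
There are 22 + 15 + 37 + 33 + 28 + 30 + 30 + 24 = 219 non-emerald gloves altogether.
After those, each further glove must be emerald, so 219 + 8 = 227 draws guarantee 8 emerald gloves.

227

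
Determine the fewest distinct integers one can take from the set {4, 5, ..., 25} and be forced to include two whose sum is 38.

17

Group the elements by complementary pair {x, 38−x}: {13,25}, {14,24}, {15,23}, …, giving 6 two-element pairs, the single value 19 (it cannot pair with itself since the integers are distinct), and 9 integers whose partner 38−x falls outside [4,25].
Treating each of those 16 groups as a pigeonhole, one can pick one integer per group — 16 integers — with no two summing to 38.
The 17th integer lands in an occupied pair, forcing a sum of 38.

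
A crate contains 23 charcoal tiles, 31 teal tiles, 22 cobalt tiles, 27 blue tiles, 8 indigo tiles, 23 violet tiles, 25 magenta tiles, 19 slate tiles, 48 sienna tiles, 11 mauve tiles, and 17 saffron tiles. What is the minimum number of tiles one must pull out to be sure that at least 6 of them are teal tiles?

In the worst case for collecting teal tiles, every non-teal tile comes out first.
There are 23 + 22 + 27 + 8 + 23 + 25 + 19 + 48 + 11 + 17 = 223 non-teal tiles altogether.
After those, each further tile must be teal, so 223 + 6 = 229 draws guarantee 6 teal tiles.

229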